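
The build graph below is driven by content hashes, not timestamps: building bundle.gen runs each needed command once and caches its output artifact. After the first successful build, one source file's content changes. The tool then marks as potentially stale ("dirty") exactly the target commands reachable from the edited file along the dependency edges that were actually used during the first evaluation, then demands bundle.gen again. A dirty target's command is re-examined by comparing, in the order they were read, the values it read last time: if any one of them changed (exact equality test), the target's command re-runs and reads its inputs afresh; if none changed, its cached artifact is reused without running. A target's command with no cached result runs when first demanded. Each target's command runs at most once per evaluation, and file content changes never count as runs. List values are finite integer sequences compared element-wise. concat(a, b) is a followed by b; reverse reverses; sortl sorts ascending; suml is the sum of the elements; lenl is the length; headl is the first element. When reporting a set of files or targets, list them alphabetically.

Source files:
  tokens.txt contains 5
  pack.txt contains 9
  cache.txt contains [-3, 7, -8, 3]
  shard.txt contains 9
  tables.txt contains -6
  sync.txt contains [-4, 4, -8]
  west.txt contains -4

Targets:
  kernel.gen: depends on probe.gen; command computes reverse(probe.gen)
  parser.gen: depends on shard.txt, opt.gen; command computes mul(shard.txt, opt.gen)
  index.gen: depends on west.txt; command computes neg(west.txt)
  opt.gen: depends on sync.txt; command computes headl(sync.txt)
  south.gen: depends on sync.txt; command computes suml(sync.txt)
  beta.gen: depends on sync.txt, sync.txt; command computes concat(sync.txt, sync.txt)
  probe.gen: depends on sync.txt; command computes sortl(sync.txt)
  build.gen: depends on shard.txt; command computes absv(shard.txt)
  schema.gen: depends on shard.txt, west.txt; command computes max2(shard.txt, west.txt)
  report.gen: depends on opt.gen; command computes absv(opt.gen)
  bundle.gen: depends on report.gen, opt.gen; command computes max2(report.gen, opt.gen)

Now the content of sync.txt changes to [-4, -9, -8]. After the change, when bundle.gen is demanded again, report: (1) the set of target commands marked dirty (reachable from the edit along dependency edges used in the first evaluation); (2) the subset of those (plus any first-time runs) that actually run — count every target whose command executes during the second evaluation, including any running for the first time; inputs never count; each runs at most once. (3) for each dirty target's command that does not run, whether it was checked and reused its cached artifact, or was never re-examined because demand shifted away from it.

Initial pass — values computed on the first demand:
  opt.gen = headl([-4, 4, -8]) = -4
  report.gen = absv(-4) = 4
  bundle.gen = max2(4, -4) = 4

Second demand — change propagation:
  opt.gen: re-runs because sync.txt [-4, 4, -8]->[-4, -9, -8]; new result -4 (unchanged).
  report.gen: re-examined; everything it read last time is the same (opt.gen unchanged) — cache 4 kept, no run.
  bundle.gen: re-examined; everything it read last time is the same (report.gen unchanged, opt.gen unchanged) — cache 4 kept, no run.

The important point: opt.gen recomputes to an identical value, and the output ends up unchanged.

Dirty set: bundle.gen, opt.gen, report.gen.
Run set: opt.gen (1 run).
Re-examined without running (cache reused): bundle.gen, report.gen.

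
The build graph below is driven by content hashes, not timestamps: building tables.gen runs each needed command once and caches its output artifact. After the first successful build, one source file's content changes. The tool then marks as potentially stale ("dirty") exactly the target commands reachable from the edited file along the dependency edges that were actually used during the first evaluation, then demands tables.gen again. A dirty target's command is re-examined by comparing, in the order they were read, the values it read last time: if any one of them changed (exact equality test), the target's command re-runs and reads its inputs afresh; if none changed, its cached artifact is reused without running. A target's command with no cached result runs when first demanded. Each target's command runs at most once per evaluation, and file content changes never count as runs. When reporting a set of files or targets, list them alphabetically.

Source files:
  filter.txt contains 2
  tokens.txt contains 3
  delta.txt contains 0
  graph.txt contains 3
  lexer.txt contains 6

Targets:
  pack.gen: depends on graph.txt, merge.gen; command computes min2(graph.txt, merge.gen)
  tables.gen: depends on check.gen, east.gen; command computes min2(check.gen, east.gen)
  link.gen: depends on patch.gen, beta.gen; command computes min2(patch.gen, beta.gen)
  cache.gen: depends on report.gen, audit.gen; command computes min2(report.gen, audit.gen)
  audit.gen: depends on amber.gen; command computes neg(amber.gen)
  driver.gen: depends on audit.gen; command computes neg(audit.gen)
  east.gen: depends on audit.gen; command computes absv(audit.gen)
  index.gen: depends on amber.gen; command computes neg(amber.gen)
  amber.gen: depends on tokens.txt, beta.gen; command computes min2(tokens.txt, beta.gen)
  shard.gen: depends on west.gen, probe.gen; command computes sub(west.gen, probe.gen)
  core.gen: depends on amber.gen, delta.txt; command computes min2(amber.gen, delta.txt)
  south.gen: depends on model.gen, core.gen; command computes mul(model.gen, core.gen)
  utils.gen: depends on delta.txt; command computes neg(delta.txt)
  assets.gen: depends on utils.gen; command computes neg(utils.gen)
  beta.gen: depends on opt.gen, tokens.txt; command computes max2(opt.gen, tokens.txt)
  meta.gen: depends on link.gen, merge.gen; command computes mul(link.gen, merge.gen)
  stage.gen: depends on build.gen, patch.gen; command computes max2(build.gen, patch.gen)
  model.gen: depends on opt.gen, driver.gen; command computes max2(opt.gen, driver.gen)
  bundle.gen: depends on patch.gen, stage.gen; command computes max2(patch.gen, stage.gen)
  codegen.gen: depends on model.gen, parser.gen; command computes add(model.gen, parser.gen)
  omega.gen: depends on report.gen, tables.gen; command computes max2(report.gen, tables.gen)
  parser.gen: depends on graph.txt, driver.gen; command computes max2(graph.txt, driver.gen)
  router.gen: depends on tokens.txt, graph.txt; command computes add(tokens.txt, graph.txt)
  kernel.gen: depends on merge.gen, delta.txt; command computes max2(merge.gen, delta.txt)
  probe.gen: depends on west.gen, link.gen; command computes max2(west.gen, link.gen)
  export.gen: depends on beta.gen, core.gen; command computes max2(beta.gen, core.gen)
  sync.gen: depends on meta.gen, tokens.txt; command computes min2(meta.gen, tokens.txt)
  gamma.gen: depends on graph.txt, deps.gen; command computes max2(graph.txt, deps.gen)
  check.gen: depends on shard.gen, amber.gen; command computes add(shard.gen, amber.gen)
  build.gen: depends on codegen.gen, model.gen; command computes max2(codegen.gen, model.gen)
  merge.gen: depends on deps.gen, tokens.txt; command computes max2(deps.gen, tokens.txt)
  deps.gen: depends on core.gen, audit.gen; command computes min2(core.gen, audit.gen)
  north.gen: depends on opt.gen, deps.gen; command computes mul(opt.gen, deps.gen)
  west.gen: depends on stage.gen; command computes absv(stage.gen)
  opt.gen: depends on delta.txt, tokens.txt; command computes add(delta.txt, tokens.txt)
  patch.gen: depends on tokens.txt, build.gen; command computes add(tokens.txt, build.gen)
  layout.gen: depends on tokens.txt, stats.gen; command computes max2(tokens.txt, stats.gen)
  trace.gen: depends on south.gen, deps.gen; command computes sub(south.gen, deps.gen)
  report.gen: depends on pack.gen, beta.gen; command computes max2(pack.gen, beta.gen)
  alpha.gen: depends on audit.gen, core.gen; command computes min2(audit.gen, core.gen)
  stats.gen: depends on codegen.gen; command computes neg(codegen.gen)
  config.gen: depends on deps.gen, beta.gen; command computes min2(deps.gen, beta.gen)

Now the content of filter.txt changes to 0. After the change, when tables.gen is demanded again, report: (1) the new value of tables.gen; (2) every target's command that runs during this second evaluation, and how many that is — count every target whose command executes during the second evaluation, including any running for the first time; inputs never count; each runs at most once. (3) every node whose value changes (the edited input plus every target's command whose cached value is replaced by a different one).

Initial pass — values computed on the first demand:
  opt.gen = add(0, 3) = 3
  beta.gen = max2(3, 3) = 3
  amber.gen = min2(3, 3) = 3
  audit.gen = neg(3) = -3
  driver.gen = neg(-3) = 3
  east.gen = absv(-3) = 3
  model.gen = max2(3, 3) = 3
  parser.gen = max2(3, 3) = 3
  codegen.gen = add(3, 3) = 6
  build.gen = max2(6, 3) = 6
  patch.gen = add(3, 6) = 9
  link.gen = min2(9, 3) = 3
  stage.gen = max2(6, 9) = 9
  west.gen = absv(9) = 9
  probe.gen = max2(9, 3) = 9
  shard.gen = sub(9, 9) = 0
  check.gen = add(0, 3) = 3
  tables.gen = min2(3, 3) = 3

Second demand — change propagation:
  no demanded computation ever read filter.txt, so the edit dirties nothing and nothing runs.

The important point: nothing the output needs ever reads filter.txt, so the edit is invisible to it.

tables.gen now evaluates to 3.
Run set: none (0 run).
Changed values: filter.txt.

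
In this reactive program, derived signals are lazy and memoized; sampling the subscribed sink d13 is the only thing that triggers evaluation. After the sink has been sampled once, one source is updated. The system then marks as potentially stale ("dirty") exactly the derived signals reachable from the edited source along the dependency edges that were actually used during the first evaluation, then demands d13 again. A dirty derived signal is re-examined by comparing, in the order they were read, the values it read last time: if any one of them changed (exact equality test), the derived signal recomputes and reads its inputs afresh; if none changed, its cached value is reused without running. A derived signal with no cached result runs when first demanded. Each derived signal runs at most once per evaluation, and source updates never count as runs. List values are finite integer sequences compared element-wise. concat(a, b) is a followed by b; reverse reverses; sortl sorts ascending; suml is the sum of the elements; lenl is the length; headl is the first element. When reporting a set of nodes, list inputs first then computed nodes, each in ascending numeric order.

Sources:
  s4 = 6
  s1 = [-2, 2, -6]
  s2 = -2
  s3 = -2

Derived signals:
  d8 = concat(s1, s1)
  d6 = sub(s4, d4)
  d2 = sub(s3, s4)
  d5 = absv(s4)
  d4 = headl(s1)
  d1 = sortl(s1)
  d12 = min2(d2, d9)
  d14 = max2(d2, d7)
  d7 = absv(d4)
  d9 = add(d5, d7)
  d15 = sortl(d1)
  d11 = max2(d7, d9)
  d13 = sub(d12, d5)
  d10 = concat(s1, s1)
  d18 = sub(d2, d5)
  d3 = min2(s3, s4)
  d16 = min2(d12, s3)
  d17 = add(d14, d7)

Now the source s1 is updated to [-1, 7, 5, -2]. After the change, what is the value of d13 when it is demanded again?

Demanding d13 again yields -14.
Note the absorption at d12: it re-runs yet its value is the same, leaving the output's value untouched.

First demand of the output computes:
  d2 = sub(-2, 6) = -8
  d4 = headl([-2, 2, -6]) = -2
  d5 = absv(6) = 6
  d7 = absv(-2) = 2
  d9 = add(6, 2) = 8
  d12 = min2(-8, 8) = -8
  d13 = sub(-8, 6) = -14

After the edit, cleaning proceeds:
  d4: a read changed (s1 [-2, 2, -6]->[-1, 7, 5, -2]) — executes, giving -1.
  d7: a read changed (d4 -2->-1) — executes, giving 1.
  d9: a read changed (d7 2->1) — executes, giving 7.
  d12: a read changed (d9 8->7) — executes, giving -8 — identical to its old value.
  d13: dirty, but its reads are unchanged (d12 unchanged, d5 unchanged); cached -14 stands.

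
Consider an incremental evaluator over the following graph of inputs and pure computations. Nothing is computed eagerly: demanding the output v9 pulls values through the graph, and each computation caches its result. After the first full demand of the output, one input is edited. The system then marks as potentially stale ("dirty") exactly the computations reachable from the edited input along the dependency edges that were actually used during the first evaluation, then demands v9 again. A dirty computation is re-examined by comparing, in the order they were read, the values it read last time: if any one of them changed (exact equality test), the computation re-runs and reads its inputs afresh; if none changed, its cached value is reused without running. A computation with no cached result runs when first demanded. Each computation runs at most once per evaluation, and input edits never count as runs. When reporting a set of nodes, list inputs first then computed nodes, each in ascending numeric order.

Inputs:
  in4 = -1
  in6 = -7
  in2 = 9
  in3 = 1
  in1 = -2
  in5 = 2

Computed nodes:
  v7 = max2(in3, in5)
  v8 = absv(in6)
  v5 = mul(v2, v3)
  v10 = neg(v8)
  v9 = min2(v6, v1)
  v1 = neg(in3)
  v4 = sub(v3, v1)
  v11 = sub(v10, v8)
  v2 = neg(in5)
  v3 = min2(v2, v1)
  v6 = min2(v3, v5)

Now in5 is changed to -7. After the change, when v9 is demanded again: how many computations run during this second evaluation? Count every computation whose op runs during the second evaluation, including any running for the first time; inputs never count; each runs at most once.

Run set: v2, v3, v5, v6, v9 (5 run).

Initial pass — values computed on the first demand:
  v1 = neg(1) = -1
  v2 = neg(2) = -2
  v3 = min2(-2, -1) = -2
  v5 = mul(-2, -2) = 4
  v6 = min2(-2, 4) = -2
  v9 = min2(-2, -1) = -2

Second demand — change propagation:
  v2: re-runs because in5 2->-7; new result 7.
  v3: re-runs because v2 -2->7; new result -1.
  v5: re-runs because v2 -2->7; v3 -2->-1; new result -7.
  v6: re-runs because v3 -2->-1; v5 4->-7; new result -7.
  v9: re-runs because v6 -2->-7; new result -7.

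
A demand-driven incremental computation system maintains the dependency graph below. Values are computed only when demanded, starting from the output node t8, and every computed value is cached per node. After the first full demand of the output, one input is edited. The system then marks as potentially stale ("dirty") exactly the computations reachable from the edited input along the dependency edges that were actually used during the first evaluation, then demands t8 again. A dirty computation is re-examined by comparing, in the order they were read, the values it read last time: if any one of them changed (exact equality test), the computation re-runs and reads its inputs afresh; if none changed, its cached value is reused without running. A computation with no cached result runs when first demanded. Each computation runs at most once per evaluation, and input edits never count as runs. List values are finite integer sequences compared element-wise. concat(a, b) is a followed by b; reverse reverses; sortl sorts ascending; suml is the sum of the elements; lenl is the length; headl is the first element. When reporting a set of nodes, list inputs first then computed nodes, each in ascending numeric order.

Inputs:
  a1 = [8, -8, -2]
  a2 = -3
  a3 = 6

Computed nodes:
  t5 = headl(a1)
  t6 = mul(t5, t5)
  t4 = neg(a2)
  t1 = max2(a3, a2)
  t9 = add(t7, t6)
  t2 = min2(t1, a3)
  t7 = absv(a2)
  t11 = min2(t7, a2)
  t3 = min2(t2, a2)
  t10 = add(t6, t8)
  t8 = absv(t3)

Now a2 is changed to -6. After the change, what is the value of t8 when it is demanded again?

New value of t8: 6.
Key observation: the cutoff stops propagation at t2 — its inputs' values are unchanged, so it reuses its cache.

First evaluation (everything demanded from the output):
  t1 = max2(6, -3) = 6
  t2 = min2(6, 6) = 6
  t3 = min2(6, -3) = -3
  t8 = absv(-3) = 3

Propagation after the edit:
  t1: runs — a2 -3->-6; result 6 (same value as before).
  t2: checked — values it read are unchanged (t1 unchanged, a3 unchanged); reused cached 6 without running.
  t3: runs — a2 -3->-6; result -6.
  t8: runs — t3 -3->-6; result 6.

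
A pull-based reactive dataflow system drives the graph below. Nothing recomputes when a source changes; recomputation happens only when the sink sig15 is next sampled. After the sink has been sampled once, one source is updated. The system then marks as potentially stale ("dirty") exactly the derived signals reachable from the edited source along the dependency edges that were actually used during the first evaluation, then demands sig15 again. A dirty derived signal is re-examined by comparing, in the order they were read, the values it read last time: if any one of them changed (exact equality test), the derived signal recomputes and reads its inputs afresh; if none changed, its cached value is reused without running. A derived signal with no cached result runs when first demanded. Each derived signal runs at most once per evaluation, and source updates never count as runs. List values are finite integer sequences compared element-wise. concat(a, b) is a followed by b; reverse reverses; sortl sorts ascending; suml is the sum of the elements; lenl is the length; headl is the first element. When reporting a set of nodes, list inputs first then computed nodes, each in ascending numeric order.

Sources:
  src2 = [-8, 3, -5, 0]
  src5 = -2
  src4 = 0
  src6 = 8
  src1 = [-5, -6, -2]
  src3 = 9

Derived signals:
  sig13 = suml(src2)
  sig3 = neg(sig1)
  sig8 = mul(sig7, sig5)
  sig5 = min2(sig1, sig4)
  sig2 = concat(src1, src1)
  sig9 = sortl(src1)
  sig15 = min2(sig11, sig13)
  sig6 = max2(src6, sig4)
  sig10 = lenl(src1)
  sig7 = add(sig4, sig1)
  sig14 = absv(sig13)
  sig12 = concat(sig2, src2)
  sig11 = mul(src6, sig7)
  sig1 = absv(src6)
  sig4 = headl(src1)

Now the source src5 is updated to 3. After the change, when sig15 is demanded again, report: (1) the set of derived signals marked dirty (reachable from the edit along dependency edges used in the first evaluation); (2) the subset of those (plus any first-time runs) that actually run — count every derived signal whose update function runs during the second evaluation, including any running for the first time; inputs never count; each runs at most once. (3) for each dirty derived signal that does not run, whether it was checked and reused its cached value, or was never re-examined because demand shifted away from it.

Marked dirty: none.
Derived signals that run: none — 0 in total.
Every dirty derived signal ran.
Key observation: src5 is never demanded by the output, so the edit triggers no recomputation at all.

First evaluation (everything demanded from the output):
  sig1 = absv(8) = 8
  sig4 = headl([-5, -6, -2]) = -5
  sig7 = add(-5, 8) = 3
  sig11 = mul(8, 3) = 24
  sig13 = suml([-8, 3, -5, 0]) = -10
  sig15 = min2(24, -10) = -10

Propagation after the edit:
  src5 feeds no computation that the output demands — nothing is marked dirty and nothing runs.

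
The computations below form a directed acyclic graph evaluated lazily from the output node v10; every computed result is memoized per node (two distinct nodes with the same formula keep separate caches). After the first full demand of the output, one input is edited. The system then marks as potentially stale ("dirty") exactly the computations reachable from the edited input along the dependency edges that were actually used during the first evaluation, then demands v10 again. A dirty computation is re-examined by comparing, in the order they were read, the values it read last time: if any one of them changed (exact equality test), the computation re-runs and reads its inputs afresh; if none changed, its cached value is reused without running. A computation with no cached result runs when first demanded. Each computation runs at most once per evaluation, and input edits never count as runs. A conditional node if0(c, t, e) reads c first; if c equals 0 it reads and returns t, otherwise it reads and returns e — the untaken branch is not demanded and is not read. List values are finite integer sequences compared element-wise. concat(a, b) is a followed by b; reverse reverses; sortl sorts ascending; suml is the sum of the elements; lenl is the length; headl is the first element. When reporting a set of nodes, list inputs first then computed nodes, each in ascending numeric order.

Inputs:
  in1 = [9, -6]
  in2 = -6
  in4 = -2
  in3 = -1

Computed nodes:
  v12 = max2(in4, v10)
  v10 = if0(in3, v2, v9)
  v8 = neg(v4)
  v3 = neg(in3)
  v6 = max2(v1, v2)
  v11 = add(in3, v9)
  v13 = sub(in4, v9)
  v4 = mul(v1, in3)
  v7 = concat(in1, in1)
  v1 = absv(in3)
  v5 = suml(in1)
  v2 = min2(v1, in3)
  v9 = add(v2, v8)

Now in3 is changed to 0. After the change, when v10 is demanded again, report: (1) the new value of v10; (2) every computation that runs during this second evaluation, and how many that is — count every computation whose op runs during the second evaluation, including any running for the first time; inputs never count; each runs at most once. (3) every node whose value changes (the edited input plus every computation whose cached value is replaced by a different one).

Demanding v10 again yields 0.
3 computations run: v1, v2, v10.
The nodes whose values change: in3, v1, v2.
Note the branch switch — demand abandons v4, v8, v9, which are never re-examined.

First demand of the output computes:
  v1 = absv(-1) = 1
  v2 = min2(1, -1) = -1
  v4 = mul(1, -1) = -1
  v8 = neg(-1) = 1
  v9 = add(-1, 1) = 0
  v10 = if0(in3=-1 -> else branch v9) = 0

After the edit, cleaning proceeds:
  v1: a read changed (in3 -1->0) — executes, giving 0.
  v2: a read changed (v1 1->0; in3 -1->0) — executes, giving 0.
  v4: stays stale; no demand reaches it after the flip.
  v8: stays stale; no demand reaches it after the flip.
  v9: stays stale; no demand reaches it after the flip.
  v10: a read changed (in3 -1->0) — executes, giving 0 — identical to its old value.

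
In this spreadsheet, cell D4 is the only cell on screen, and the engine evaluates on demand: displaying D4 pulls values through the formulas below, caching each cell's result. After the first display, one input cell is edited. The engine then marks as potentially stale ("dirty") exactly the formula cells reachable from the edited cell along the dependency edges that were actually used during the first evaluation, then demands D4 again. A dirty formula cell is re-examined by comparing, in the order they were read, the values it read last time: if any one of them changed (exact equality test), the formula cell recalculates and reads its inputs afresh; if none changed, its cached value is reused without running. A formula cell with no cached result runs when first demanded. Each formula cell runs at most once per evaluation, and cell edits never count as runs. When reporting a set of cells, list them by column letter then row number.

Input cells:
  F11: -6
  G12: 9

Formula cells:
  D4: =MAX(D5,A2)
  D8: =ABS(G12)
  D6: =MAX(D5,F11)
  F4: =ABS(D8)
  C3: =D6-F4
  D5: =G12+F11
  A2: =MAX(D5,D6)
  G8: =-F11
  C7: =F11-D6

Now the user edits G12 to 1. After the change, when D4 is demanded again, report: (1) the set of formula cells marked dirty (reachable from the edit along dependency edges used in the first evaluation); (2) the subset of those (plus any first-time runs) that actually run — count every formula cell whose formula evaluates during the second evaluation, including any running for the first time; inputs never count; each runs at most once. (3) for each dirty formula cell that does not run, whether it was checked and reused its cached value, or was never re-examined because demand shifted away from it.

Initial pass — values computed on the first demand:
  D5 = 9 + -6 = 3
  D6 = MAX(3, -6) = 3
  A2 = MAX(3, 3) = 3
  D4 = MAX(3, 3) = 3

Second demand — change propagation:
  D5: re-runs because G12 9->1; new result -5.
  D6: re-runs because D5 3->-5; new result -5.
  A2: re-runs because D5 3->-5; D6 3->-5; new result -5.
  D4: re-runs because D5 3->-5; A2 3->-5; new result -5.

Dirty set: A2, D4, D5, D6.
Run set: A2, D4, D5, D6 (4 run).
All dirty formula cells ended up running.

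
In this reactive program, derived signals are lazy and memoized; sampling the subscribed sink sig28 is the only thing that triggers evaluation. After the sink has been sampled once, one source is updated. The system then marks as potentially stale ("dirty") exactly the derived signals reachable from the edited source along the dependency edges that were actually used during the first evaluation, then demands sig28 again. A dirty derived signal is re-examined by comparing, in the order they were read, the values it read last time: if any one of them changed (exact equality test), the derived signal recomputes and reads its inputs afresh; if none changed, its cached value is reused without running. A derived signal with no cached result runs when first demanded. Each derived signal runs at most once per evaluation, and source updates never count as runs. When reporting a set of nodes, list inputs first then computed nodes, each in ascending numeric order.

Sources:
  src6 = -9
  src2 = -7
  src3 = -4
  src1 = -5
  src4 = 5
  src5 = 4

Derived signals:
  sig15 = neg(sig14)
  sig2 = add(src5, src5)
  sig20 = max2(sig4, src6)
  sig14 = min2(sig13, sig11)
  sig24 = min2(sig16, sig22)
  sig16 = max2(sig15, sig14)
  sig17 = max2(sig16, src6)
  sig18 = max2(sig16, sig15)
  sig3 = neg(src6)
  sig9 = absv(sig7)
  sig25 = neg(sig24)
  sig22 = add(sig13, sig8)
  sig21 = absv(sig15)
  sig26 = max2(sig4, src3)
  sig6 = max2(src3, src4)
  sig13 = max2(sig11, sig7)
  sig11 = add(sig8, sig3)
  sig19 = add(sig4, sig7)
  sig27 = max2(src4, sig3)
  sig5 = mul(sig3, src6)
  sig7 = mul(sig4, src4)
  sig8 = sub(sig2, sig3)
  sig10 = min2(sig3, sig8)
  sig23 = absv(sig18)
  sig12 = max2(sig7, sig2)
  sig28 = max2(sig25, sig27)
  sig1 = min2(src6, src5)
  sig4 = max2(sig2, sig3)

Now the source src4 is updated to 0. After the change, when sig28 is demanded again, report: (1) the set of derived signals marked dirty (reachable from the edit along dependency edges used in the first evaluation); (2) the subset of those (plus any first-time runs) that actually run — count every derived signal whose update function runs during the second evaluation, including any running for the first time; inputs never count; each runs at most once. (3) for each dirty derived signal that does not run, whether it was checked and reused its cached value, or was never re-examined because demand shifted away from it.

The edit dirties: sig7, sig13, sig14, sig15, sig16, sig22, sig24, sig25, sig27, sig28.
8 derived signals run: sig7, sig13, sig14, sig22, sig24, sig25, sig27, sig28.
Cache hits after checking: sig15, sig16.
Note where the cutoff bites: sig15 is checked, finds nothing changed, and keeps its cache.

First demand of the output computes:
  sig2 = add(4, 4) = 8
  sig3 = neg(-9) = 9
  sig4 = max2(8, 9) = 9
  sig7 = mul(9, 5) = 45
  sig8 = sub(8, 9) = -1
  sig11 = add(-1, 9) = 8
  sig13 = max2(8, 45) = 45
  sig14 = min2(45, 8) = 8
  sig15 = neg(8) = -8
  sig16 = max2(-8, 8) = 8
  sig22 = add(45, -1) = 44
  sig24 = min2(8, 44) = 8
  sig25 = neg(8) = -8
  sig27 = max2(5, 9) = 9
  sig28 = max2(-8, 9) = 9

After the edit, cleaning proceeds:
  sig7: a read changed (src4 5->0) — executes, giving 0.
  sig13: a read changed (sig7 45->0) — executes, giving 8.
  sig14: a read changed (sig13 45->8) — executes, giving 8 — identical to its old value.
  sig15: dirty, but its reads are unchanged (sig14 unchanged); cached -8 stands.
  sig16: dirty, but its reads are unchanged (sig15 unchanged, sig14 unchanged); cached 8 stands.
  sig22: a read changed (sig13 45->8) — executes, giving 7.
  sig24: a read changed (sig22 44->7) — executes, giving 7.
  sig25: a read changed (sig24 8->7) — executes, giving -7.
  sig27: a read changed (src4 5->0) — executes, giving 9 — identical to its old value.
  sig28: a read changed (sig25 -8->-7) — executes, giving 9 — identical to its old value.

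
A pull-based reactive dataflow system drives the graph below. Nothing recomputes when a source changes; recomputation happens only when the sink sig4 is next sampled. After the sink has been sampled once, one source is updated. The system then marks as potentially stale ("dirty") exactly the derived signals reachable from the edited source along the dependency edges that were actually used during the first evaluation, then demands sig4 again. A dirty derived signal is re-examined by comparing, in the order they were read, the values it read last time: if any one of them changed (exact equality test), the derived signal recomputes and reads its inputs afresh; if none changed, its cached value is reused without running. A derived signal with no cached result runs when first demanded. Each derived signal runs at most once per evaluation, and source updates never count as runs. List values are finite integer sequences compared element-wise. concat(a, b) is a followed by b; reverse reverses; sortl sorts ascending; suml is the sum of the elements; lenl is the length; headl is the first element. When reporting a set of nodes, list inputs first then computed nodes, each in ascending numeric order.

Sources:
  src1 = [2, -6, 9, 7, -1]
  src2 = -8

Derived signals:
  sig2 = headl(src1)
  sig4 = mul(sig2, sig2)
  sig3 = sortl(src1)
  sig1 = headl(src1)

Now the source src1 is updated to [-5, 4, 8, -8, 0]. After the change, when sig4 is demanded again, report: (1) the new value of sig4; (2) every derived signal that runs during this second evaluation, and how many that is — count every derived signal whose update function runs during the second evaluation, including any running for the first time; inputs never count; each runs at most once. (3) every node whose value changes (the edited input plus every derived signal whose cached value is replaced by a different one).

New value of sig4: 25.
Derived signals that run: sig2, sig4 — 2 in total.
Values that change: src1, sig2, sig4.

First evaluation (everything demanded from the output):
  sig2 = headl([2, -6, 9, 7, -1]) = 2
  sig4 = mul(2, 2) = 4

Propagation after the edit:
  sig2: runs — src1 [2, -6, 9, 7, -1]->[-5, 4, 8, -8, 0]; result -5.
  sig4: runs — sig2 2->-5; sig2 2->-5; result 25.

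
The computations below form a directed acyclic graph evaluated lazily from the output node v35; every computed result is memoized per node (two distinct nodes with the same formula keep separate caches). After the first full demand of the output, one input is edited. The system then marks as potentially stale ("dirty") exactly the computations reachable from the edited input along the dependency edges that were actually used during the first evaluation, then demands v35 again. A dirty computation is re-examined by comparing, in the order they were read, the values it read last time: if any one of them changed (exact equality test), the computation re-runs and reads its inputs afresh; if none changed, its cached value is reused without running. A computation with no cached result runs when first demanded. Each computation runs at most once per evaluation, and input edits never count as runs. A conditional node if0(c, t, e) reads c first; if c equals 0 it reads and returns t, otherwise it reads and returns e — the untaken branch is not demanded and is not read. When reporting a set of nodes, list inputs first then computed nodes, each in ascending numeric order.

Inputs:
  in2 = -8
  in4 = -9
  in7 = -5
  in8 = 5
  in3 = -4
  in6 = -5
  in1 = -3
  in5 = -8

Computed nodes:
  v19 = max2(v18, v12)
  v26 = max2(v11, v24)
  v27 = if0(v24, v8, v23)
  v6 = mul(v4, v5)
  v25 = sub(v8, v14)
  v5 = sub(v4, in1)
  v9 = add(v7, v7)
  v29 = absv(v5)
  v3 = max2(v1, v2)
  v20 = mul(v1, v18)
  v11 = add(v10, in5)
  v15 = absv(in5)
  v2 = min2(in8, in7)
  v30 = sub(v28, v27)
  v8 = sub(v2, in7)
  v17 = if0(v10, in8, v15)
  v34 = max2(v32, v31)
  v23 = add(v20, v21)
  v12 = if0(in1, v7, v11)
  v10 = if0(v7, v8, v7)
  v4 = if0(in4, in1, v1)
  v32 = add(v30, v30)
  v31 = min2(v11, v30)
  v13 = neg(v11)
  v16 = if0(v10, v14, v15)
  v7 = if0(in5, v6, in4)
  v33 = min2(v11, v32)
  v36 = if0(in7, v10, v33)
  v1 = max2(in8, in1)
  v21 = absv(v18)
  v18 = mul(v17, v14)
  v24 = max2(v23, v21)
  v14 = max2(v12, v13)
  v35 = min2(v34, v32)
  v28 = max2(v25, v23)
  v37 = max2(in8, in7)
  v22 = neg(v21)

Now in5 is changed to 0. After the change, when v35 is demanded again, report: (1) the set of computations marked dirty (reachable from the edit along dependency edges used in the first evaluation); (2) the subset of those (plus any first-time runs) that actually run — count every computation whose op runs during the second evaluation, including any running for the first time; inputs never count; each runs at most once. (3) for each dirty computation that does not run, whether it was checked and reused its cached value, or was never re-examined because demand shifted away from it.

The edit dirties: v7, v10, v11, v12, v13, v14, v15, v17, v18, v20, v21, v23, v24, v25, v27, v28, v30, v31, v32, v34, v35.
22 computations run: v4, v5, v6, v7, v10, v11, v12, v13, v14, v15, v17, v18, v20, v21, v23, v24, v25, v27, v28, v30, v31, v34.
Cache hits after checking: v32, v35.
Note the branch switch — v4, v5, v6 had no cache and run now for the first time.

First demand of the output computes:
  v1 = max2(5, -3) = 5
  v2 = min2(5, -5) = -5
  v7 = if0(in5=-8 -> else branch in4) = -9
  v8 = sub(-5, -5) = 0
  v10 = if0(v7=-9 -> else branch v7) = -9
  v11 = add(-9, -8) = -17
  v12 = if0(in1=-3 -> else branch v11) = -17
  v13 = neg(-17) = 17
  v14 = max2(-17, 17) = 17
  v15 = absv(-8) = 8
  v17 = if0(v10=-9 -> else branch v15) = 8
  v18 = mul(8, 17) = 136
  v20 = mul(5, 136) = 680
  v21 = absv(136) = 136
  v23 = add(680, 136) = 816
  v24 = max2(816, 136) = 816
  v25 = sub(0, 17) = -17
  v27 = if0(v24=816 -> else branch v23) = 816
  v28 = max2(-17, 816) = 816
  v30 = sub(816, 816) = 0
  v31 = min2(-17, 0) = -17
  v32 = add(0, 0) = 0
  v34 = max2(0, -17) = 0
  v35 = min2(0, 0) = 0

After the edit, cleaning proceeds:
  v4: had never run; runs now, result 5.
  v5: had never run; runs now, result 8.
  v6: had never run; runs now, result 40.
  v7: a read changed (in5 -8->0) — executes, giving 40.
  v10: a read changed (v7 -9->40; v7 -9->40) — executes, giving 40.
  v11: a read changed (v10 -9->40; in5 -8->0) — executes, giving 40.
  v12: a read changed (v11 -17->40) — executes, giving 40.
  v13: a read changed (v11 -17->40) — executes, giving -40.
  v14: a read changed (v12 -17->40; v13 17->-40) — executes, giving 40.
  v15: a read changed (in5 -8->0) — executes, giving 0.
  v17: a read changed (v10 -9->40; v15 8->0) — executes, giving 0.
  v18: a read changed (v17 8->0; v14 17->40) — executes, giving 0.
  v20: a read changed (v18 136->0) — executes, giving 0.
  v21: a read changed (v18 136->0) — executes, giving 0.
  v23: a read changed (v20 680->0; v21 136->0) — executes, giving 0.
  v24: a read changed (v23 816->0; v21 136->0) — executes, giving 0.
  v25: a read changed (v14 17->40) — executes, giving -40.
  v27: a read changed (v24 816->0; v23 816->0) — executes, giving 0.
  v28: a read changed (v25 -17->-40; v23 816->0) — executes, giving 0.
  v30: a read changed (v28 816->0; v27 816->0) — executes, giving 0 — identical to its old value.
  v31: a read changed (v11 -17->40) — executes, giving 0.
  v32: dirty, but its reads are unchanged (v30 unchanged, v30 unchanged); cached 0 stands.
  v34: a read changed (v31 -17->0) — executes, giving 0 — identical to its old value.
  v35: dirty, but its reads are unchanged (v34 unchanged, v32 unchanged); cached 0 stands.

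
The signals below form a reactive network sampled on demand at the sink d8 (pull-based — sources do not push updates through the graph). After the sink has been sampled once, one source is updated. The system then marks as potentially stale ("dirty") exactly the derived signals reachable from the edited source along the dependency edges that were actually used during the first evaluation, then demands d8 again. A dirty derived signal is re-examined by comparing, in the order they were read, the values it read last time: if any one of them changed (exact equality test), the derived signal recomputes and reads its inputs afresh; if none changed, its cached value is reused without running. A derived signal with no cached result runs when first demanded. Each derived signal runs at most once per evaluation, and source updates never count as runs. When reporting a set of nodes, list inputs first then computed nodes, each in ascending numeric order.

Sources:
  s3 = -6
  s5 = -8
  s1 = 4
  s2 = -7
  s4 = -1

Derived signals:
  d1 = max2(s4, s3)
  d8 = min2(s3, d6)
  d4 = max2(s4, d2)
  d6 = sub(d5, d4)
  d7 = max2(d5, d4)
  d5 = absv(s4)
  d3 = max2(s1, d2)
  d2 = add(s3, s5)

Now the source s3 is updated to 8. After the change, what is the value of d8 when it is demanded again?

d8 now evaluates to 1.

Initial pass — values computed on the first demand:
  d2 = add(-6, -8) = -14
  d4 = max2(-1, -14) = -1
  d5 = absv(-1) = 1
  d6 = sub(1, -1) = 2
  d8 = min2(-6, 2) = -6

Second demand — change propagation:
  d2: re-runs because s3 -6->8; new result 0.
  d4: re-runs because d2 -14->0; new result 0.
  d6: re-runs because d4 -1->0; new result 1.
  d8: re-runs because s3 -6->8; d6 2->1; new result 1.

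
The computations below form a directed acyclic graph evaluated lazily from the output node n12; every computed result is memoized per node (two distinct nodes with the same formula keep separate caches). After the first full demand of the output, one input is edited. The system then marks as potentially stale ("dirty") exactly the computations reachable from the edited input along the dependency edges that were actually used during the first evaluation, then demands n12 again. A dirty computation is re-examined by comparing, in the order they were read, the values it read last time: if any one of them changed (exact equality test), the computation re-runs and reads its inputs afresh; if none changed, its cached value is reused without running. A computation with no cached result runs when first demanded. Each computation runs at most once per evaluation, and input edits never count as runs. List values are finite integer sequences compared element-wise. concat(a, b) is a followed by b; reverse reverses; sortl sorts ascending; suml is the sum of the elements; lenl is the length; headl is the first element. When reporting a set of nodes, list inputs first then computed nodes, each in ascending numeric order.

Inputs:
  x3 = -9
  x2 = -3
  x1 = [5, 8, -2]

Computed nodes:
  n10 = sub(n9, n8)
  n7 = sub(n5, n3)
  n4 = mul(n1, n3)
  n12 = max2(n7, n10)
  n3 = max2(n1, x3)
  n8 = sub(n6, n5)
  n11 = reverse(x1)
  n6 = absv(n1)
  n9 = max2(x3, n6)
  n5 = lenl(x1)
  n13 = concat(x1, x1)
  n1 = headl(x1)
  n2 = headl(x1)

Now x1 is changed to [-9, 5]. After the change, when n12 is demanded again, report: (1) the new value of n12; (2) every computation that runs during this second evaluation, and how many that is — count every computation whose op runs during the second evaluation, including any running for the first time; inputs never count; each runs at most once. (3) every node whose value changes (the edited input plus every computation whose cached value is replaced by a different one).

First demand of the output computes:
  n1 = headl([5, 8, -2]) = 5
  n3 = max2(5, -9) = 5
  n5 = lenl([5, 8, -2]) = 3
  n6 = absv(5) = 5
  n7 = sub(3, 5) = -2
  n8 = sub(5, 3) = 2
  n9 = max2(-9, 5) = 5
  n10 = sub(5, 2) = 3
  n12 = max2(-2, 3) = 3

After the edit, cleaning proceeds:
  n1: a read changed (x1 [5, 8, -2]->[-9, 5]) — executes, giving -9.
  n3: a read changed (n1 5->-9) — executes, giving -9.
  n5: a read changed (x1 [5, 8, -2]->[-9, 5]) — executes, giving 2.
  n6: a read changed (n1 5->-9) — executes, giving 9.
  n7: a read changed (n5 3->2; n3 5->-9) — executes, giving 11.
  n8: a read changed (n6 5->9; n5 3->2) — executes, giving 7.
  n9: a read changed (n6 5->9) — executes, giving 9.
  n10: a read changed (n9 5->9; n8 2->7) — executes, giving 2.
  n12: a read changed (n7 -2->11; n10 3->2) — executes, giving 11.

Demanding n12 again yields 11.
9 computations run: n1, n3, n5, n6, n7, n8, n9, n10, n12.
The nodes whose values change: x1, n1, n3, n5, n6, n7, n8, n9, n10, n12.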